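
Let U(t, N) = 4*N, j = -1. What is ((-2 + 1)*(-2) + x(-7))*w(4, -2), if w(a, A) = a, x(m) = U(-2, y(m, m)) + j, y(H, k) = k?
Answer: -108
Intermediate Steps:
x(m) = -1 + 4*m (x(m) = 4*m - 1 = -1 + 4*m)
((-2 + 1)*(-2) + x(-7))*w(4, -2) = ((-2 + 1)*(-2) + (-1 + 4*(-7)))*4 = (-1*(-2) + (-1 - 28))*4 = (2 - 29)*4 = -27*4 = -108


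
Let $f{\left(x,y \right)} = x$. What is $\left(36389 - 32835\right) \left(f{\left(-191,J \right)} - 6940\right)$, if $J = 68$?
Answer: $-25343574$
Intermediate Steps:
$\left(36389 - 32835\right) \left(f{\left(-191,J \right)} - 6940\right) = \left(36389 - 32835\right) \left(-191 - 6940\right) = 3554 \left(-7131\right) = -25343574$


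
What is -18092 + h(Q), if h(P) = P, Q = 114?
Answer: -17978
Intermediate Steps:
-18092 + h(Q) = -18092 + 114 = -17978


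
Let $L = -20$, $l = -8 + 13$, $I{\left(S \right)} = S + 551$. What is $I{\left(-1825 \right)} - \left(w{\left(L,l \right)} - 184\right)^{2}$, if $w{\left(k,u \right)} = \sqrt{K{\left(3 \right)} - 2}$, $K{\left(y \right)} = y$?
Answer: $-34763$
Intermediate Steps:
$I{\left(S \right)} = 551 + S$
$l = 5$
$w{\left(k,u \right)} = 1$ ($w{\left(k,u \right)} = \sqrt{3 - 2} = \sqrt{1} = 1$)
$I{\left(-1825 \right)} - \left(w{\left(L,l \right)} - 184\right)^{2} = \left(551 - 1825\right) - \left(1 - 184\right)^{2} = -1274 - \left(-183\right)^{2} = -1274 - 33489 = -34763$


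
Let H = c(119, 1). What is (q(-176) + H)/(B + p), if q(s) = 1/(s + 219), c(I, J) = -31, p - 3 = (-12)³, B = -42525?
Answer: 222/317125 ≈ 0.00070004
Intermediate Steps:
p = -1725 (p = 3 + (-12)³ = 3 - 1728 = -1725)
q(s) = 1/(219 + s)
H = -31
(q(-176) + H)/(B + p) = (1/(219 - 176) - 31)/(-42525 - 1725) = (1/43 - 31)/(-44250) = (1/43 - 31)*(-1/44250) = -1332/43*(-1/44250) = 222/317125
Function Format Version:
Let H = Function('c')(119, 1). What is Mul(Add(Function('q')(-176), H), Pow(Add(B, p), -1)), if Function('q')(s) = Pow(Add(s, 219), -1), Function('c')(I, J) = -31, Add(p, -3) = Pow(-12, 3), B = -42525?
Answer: Rational(222, 317125) ≈ 0.00070004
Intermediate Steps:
p = -1725 (p = Add(3, Pow(-12, 3)) = Add(3, -1728) = -1725)
Function('q')(s) = Pow(Add(219, s), -1)
H = -31
Mul(Add(Function('q')(-176), H), Pow(Add(B, p), -1)) = Mul(Add(Pow(Add(219, -176), -1), -31), Pow(Add(-42525, -1725), -1)) = Mul(Add(Pow(43, -1), -31), Pow(-44250, -1)) = Mul(Add(Rational(1, 43), -31), Rational(-1, 44250)) = Mul(Rational(-1332, 43), Rational(-1, 44250)) = Rational(222, 317125)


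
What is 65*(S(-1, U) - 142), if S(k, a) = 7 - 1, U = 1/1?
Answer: -8840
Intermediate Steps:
U = 1 (U = 1*1 = 1)
S(k, a) = 6
65*(S(-1, U) - 142) = 65*(6 - 142) = 65*(-136) = -8840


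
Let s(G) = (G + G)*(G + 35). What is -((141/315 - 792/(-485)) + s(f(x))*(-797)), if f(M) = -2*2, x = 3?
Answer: -2013147551/10185 ≈ -1.9766e+5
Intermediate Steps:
f(M) = -4
s(G) = 2*G*(35 + G) (s(G) = (2*G)*(35 + G) = 2*G*(35 + G))
-((141/315 - 792/(-485)) + s(f(x))*(-797)) = -((141/315 - 792/(-485)) + (2*(-4)*(35 - 4))*(-797)) = -((141*(1/315) - 792*(-1/485)) + (2*(-4)*31)*(-797)) = -((47/105 + 792/485) - 248*(-797)) = -(21191/10185 + 197656) = -1*2013147551/10185 = -2013147551/10185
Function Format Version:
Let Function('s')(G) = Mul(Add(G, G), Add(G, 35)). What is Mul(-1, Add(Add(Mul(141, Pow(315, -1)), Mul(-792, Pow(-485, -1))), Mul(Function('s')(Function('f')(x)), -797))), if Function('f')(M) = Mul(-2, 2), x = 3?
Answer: Rational(-2013147551, 10185) ≈ -1.9766e+5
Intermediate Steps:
Function('f')(M) = -4
Function('s')(G) = Mul(2, G, Add(35, G)) (Function('s')(G) = Mul(Mul(2, G), Add(35, G)) = Mul(2, G, Add(35, G)))
Mul(-1, Add(Add(Mul(141, Pow(315, -1)), Mul(-792, Pow(-485, -1))), Mul(Function('s')(Function('f')(x)), -797))) = Mul(-1, Add(Add(Mul(141, Pow(315, -1)), Mul(-792, Pow(-485, -1))), Mul(Mul(2, -4, Add(35, -4)), -797))) = Mul(-1, Add(Add(Mul(141, Rational(1, 315)), Mul(-792, Rational(-1, 485))), Mul(Mul(2, -4, 31), -797))) = Mul(-1, Add(Add(Rational(47, 105), Rational(792, 485)), Mul(-248, -797))) = Mul(-1, Add(Rational(21191, 10185), 197656)) = Mul(-1, Rational(2013147551, 10185)) = Rational(-2013147551, 10185)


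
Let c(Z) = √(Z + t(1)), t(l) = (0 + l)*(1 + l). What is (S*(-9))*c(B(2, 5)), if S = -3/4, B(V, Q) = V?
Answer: 27/2 ≈ 13.500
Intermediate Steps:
S = -¾ (S = -3*¼ = -¾ ≈ -0.75000)
t(l) = l*(1 + l)
c(Z) = √(2 + Z) (c(Z) = √(Z + 1*(1 + 1)) = √(Z + 1*2) = √(Z + 2) = √(2 + Z))
(S*(-9))*c(B(2, 5)) = (-¾*(-9))*√(2 + 2) = 27*√4/4 = (27/4)*2 = 27/2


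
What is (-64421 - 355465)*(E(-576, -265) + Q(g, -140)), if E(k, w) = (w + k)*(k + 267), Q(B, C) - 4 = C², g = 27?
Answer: -117346800078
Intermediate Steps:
Q(B, C) = 4 + C²
E(k, w) = (267 + k)*(k + w) (E(k, w) = (k + w)*(267 + k) = (267 + k)*(k + w))
(-64421 - 355465)*(E(-576, -265) + Q(g, -140)) = (-64421 - 355465)*(((-576)² + 267*(-576) + 267*(-265) - 576*(-265)) + (4 + (-140)²)) = -419886*((331776 - 153792 - 70755 + 152640) + (4 + 19600)) = -419886*(259869 + 19604) = -419886*279473 = -117346800078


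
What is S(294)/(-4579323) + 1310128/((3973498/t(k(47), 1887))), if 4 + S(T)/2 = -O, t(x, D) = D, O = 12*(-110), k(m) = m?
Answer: 808646049244528/1299709341561 ≈ 622.17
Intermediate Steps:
O = -1320
S(T) = 2632 (S(T) = -8 + 2*(-1*(-1320)) = -8 + 2*1320 = -8 + 2640 = 2632)
S(294)/(-4579323) + 1310128/((3973498/t(k(47), 1887))) = 2632/(-4579323) + 1310128/((3973498/1887)) = 2632*(-1/4579323) + 1310128/((3973498*(1/1887))) = -376/654189 + 1310128/(3973498/1887) = -376/654189 + 1310128*(1887/3973498) = -376/654189 + 1236105768/1986749 = 808646049244528/1299709341561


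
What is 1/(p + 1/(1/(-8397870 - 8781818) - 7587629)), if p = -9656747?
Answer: -130353098879753/1258786896547775323179 ≈ -1.0355e-7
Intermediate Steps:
1/(p + 1/(1/(-8397870 - 8781818) - 7587629)) = 1/(-9656747 + 1/(1/(-8397870 - 8781818) - 7587629)) = 1/(-9656747 + 1/(1/(-17179688) - 7587629)) = 1/(-9656747 + 1/(-1/17179688 - 7587629)) = 1/(-9656747 + 1/(-130353098879753/17179688)) = 1/(-9656747 - 17179688/130353098879753) = 1/(-1258786896547775323179/130353098879753) = -130353098879753/1258786896547775323179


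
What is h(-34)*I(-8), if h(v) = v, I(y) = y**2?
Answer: -2176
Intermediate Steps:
h(-34)*I(-8) = -34*(-8)**2 = -34*64 = -2176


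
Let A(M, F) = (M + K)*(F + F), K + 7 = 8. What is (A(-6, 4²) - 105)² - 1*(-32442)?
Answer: 102667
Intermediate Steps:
K = 1 (K = -7 + 8 = 1)
A(M, F) = 2*F*(1 + M) (A(M, F) = (M + 1)*(F + F) = (1 + M)*(2*F) = 2*F*(1 + M))
(A(-6, 4²) - 105)² - 1*(-32442) = (2*4²*(1 - 6) - 105)² - 1*(-32442) = (2*16*(-5) - 105)² + 32442 = (-160 - 105)² + 32442 = (-265)² + 32442 = 70225 + 32442 = 102667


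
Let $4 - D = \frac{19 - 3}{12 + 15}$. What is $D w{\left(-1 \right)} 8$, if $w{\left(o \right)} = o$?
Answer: $- \frac{736}{27} \approx -27.259$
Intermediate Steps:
$D = \frac{92}{27}$ ($D = 4 - \frac{19 - 3}{12 + 15} = 4 - \frac{16}{27} = \frac{92}{27} \approx 3.4074$)
$D w{\left(-1 \right)} 8 = \frac{92}{27} \left(-1\right) 8 = \left(- \frac{92}{27}\right) 8 = - \frac{736}{27}$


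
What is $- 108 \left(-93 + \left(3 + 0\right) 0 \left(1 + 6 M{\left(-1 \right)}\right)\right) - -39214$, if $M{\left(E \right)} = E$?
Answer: $49258$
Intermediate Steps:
$- 108 \left(-93 + \left(3 + 0\right) 0 \left(1 + 6 M{\left(-1 \right)}\right)\right) - -39214 = - 108 \left(-93 + \left(3 + 0\right) 0 \left(1 + 6 \left(-1\right)\right)\right) - -39214 = - 108 \left(-93 + 3 \cdot 0 \left(1 - 6\right)\right) + 39214 = - 108 \left(-93 + 0 \left(-5\right)\right) + 39214 = - 108 \left(-93 + 0\right) + 39214 = \left(-108\right) \left(-93\right) + 39214 = 10044 + 39214 = 49258$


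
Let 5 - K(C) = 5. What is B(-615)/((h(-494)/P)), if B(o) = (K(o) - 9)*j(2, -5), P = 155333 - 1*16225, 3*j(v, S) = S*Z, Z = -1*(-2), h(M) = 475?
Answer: 834648/95 ≈ 8785.8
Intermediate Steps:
Z = 2
j(v, S) = 2*S/3 (j(v, S) = (S*2)/3 = (2*S)/3 = 2*S/3)
K(C) = 0 (K(C) = 5 - 1*5 = 5 - 5 = 0)
P = 139108 (P = 155333 - 16225 = 139108)
B(o) = 30 (B(o) = (0 - 9)*((⅔)*(-5)) = -9*(-10/3) = 30)
B(-615)/((h(-494)/P)) = 30/((475/139108)) = 30/((475*(1/139108))) = 30/(475/139108) = 30*(139108/475) = 834648/95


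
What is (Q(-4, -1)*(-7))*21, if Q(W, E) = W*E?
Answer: -588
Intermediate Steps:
Q(W, E) = E*W
(Q(-4, -1)*(-7))*21 = (-1*(-4)*(-7))*21 = (4*(-7))*21 = -28*21 = -588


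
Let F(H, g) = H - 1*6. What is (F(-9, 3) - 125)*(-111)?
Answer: 15540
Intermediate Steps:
F(H, g) = -6 + H (F(H, g) = H - 6 = -6 + H)
(F(-9, 3) - 125)*(-111) = ((-6 - 9) - 125)*(-111) = (-15 - 125)*(-111) = -140*(-111) = 15540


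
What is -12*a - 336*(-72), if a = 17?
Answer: 23988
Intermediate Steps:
-12*a - 336*(-72) = -12*17 - 336*(-72) = -204 + 24192 = 23988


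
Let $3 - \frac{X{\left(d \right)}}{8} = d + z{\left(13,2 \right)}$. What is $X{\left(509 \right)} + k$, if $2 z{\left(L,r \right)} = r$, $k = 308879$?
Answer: $304823$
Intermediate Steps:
$z{\left(L,r \right)} = \frac{r}{2}$
$X{\left(d \right)} = 16 - 8 d$ ($X{\left(d \right)} = 24 - 8 \left(d + \frac{1}{2} \cdot 2\right) = 24 - 8 \left(d + 1\right) = 24 - 8 \left(1 + d\right) = 24 - \left(8 + 8 d\right) = 16 - 8 d$)
$X{\left(509 \right)} + k = \left(16 - 4072\right) + 308879 = -4056 + 308879 = 304823$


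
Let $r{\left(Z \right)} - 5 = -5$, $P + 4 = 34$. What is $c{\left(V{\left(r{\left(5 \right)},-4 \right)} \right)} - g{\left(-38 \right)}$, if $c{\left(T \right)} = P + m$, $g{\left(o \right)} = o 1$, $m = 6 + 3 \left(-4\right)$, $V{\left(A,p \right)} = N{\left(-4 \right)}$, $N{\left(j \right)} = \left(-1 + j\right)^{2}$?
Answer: $62$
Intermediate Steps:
$P = 30$ ($P = -4 + 34 = 30$)
$r{\left(Z \right)} = 0$ ($r{\left(Z \right)} = 5 - 5 = 0$)
$V{\left(A,p \right)} = 25$ ($V{\left(A,p \right)} = \left(-1 - 4\right)^{2} = \left(-5\right)^{2} = 25$)
$m = -6$ ($m = 6 - 12 = -6$)
$g{\left(o \right)} = o$
$c{\left(T \right)} = 24$ ($c{\left(T \right)} = 30 - 6 = 24$)
$c{\left(V{\left(r{\left(5 \right)},-4 \right)} \right)} - g{\left(-38 \right)} = 24 - -38 = 24 + 38 = 62$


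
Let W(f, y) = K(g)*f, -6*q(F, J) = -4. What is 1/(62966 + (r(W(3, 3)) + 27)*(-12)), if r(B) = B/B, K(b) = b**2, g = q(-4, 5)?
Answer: 1/62630 ≈ 1.5967e-5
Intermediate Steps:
q(F, J) = 2/3 (q(F, J) = -1/6*(-4) = 2/3)
g = 2/3 ≈ 0.66667
W(f, y) = 4*f/9 (W(f, y) = (2/3)**2*f = 4*f/9)
r(B) = 1
1/(62966 + (r(W(3, 3)) + 27)*(-12)) = 1/(62966 + (1 + 27)*(-12)) = 1/(62966 + 28*(-12)) = 1/(62966 - 336) = 1/62630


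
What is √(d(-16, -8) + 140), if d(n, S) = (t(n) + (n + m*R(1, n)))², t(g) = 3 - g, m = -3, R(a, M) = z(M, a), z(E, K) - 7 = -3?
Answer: √221 ≈ 14.866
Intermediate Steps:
z(E, K) = 4 (z(E, K) = 7 - 3 = 4)
R(a, M) = 4
d(n, S) = 81 (d(n, S) = ((3 - n) + (n - 3*4))² = ((3 - n) + (n - 12))² = ((3 - n) + (-12 + n))² = (-9)² = 81)
√(d(-16, -8) + 140) = √(81 + 140) = √221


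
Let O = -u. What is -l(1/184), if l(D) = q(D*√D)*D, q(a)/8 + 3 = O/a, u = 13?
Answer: 3/23 + 208*√46 ≈ 1410.9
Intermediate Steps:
O = -13 (O = -1*13 = -13)
q(a) = -24 - 104/a (q(a) = -24 + 8*(-13/a) = -24 - 104/a)
l(D) = D*(-24 - 104/D^(3/2)) (l(D) = (-24 - 104/D^(3/2))*D = D*(-24 - 104/D^(3/2)))
-l(1/184) = -(-104*2*√46 - 24/184) = -(-208*√46 - 24*1/184) = -(-208*√46 - 3/23) = -(-3/23 - 208*√46) = 3/23 + 208*√46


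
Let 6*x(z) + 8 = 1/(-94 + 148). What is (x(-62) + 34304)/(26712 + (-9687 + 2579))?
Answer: 11114065/6351696 ≈ 1.7498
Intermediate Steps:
x(z) = -431/324 (x(z) = -4/3 + 1/(6*(-94 + 148)) = -4/3 + (⅙)/54 = -4/3 + (⅙)*(1/54) = -4/3 + 1/324 = -431/324)
(x(-62) + 34304)/(26712 + (-9687 + 2579)) = (-431/324 + 34304)/(26712 + (-9687 + 2579)) = 11114065/(324*(26712 - 7108)) = (11114065/324)/19604 = (11114065/324)*(1/19604) = 11114065/6351696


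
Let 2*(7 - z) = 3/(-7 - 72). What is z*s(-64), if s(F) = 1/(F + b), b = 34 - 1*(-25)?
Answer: -1109/790 ≈ -1.4038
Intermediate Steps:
b = 59 (b = 34 + 25 = 59)
s(F) = 1/(59 + F) (s(F) = 1/(F + 59) = 1/(59 + F))
z = 1109/158 (z = 7 - 3/(2*(-7 - 72)) = 7 - 3/(2*(-79)) = 7 - 3*(-1)/(2*79) = 7 - 1/2*(-3/79) = 7 + 3/158 = 1109/158 ≈ 7.0190)
z*s(-64) = 1109/(158*(59 - 64)) = (1109/158)/(-5) = (1109/158)*(-1/5) = -1109/790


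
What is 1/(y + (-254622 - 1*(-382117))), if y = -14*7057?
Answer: 1/28697 ≈ 3.4847e-5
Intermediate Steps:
y = -98798
1/(y + (-254622 - 1*(-382117))) = 1/(-98798 + (-254622 - 1*(-382117))) = 1/(-98798 + (-254622 + 382117)) = 1/(-98798 + 127495) = 1/28697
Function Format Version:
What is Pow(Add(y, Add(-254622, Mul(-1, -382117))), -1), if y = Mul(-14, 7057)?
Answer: Rational(1, 28697) ≈ 3.4847e-5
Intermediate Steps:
y = -98798
Pow(Add(y, Add(-254622, Mul(-1, -382117))), -1) = Pow(Add(-98798, Add(-254622, Mul(-1, -382117))), -1) = Pow(Add(-98798, Add(-254622, 382117)), -1) = Pow(Add(-98798, 127495), -1) = Pow(28697, -1) = Rational(1, 28697)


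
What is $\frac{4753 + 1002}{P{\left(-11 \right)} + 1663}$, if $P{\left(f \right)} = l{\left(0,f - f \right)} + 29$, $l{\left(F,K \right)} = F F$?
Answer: $\frac{5755}{1692} \approx 3.4013$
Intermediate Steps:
$l{\left(F,K \right)} = F^{2}$
$P{\left(f \right)} = 29$ ($P{\left(f \right)} = 0^{2} + 29 = 0 + 29 = 29$)
$\frac{4753 + 1002}{P{\left(-11 \right)} + 1663} = \frac{4753 + 1002}{29 + 1663} = \frac{5755}{1692}$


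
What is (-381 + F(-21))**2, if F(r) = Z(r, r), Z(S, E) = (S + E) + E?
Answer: 197136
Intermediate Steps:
Z(S, E) = S + 2*E (Z(S, E) = (E + S) + E = S + 2*E)
F(r) = 3*r (F(r) = r + 2*r = 3*r)
(-381 + F(-21))**2 = (-381 + 3*(-21))**2 = (-381 - 63)**2 = (-444)**2 = 197136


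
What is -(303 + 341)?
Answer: -644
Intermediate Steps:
-(303 + 341) = -1*644 = -644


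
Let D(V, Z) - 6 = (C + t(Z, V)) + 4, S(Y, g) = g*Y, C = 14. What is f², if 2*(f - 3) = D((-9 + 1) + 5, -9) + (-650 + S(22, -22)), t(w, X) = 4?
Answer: 302500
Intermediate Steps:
S(Y, g) = Y*g
D(V, Z) = 28 (D(V, Z) = 6 + ((14 + 4) + 4) = 6 + (18 + 4) = 6 + 22 = 28)
f = -550 (f = 3 + (28 + (-650 + 22*(-22)))/2 = 3 + (28 + (-650 - 484))/2 = 3 + (28 - 1134)/2 = 3 + (½)*(-1106) = 3 - 553 = -550)
f² = (-550)² = 302500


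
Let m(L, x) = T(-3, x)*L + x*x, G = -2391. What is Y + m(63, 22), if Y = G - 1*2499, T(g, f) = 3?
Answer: -4217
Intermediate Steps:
m(L, x) = x² + 3*L (m(L, x) = 3*L + x*x = 3*L + x² = x² + 3*L)
Y = -4890 (Y = -2391 - 1*2499 = -2391 - 2499 = -4890)
Y + m(63, 22) = -4890 + (22² + 3*63) = -4890 + (484 + 189) = -4890 + 673 = -4217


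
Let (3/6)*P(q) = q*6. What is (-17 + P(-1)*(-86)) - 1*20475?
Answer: -19460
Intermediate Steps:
P(q) = 12*q (P(q) = 2*(q*6) = 2*(6*q) = 12*q)
(-17 + P(-1)*(-86)) - 1*20475 = (-17 + (12*(-1))*(-86)) - 1*20475 = (-17 - 12*(-86)) - 20475 = (-17 + 1032) - 20475 = 1015 - 20475 = -19460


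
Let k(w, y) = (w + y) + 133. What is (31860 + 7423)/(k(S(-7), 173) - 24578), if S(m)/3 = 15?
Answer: -39283/24227 ≈ -1.6215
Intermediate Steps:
S(m) = 45 (S(m) = 3*15 = 45)
k(w, y) = 133 + w + y
(31860 + 7423)/(k(S(-7), 173) - 24578) = (31860 + 7423)/((133 + 45 + 173) - 24578) = 39283/(351 - 24578) = 39283/(-24227) = 39283*(-1/24227) = -39283/24227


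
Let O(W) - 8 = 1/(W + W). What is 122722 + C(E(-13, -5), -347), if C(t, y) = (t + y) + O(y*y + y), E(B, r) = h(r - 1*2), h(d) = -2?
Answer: 29386615245/240124 ≈ 1.2238e+5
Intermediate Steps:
E(B, r) = -2
O(W) = 8 + 1/(2*W) (O(W) = 8 + 1/(W + W) = 8 + 1/(2*W))
C(t, y) = 8 + t + y + 1/(2*(y + y**2)) (C(t, y) = (t + y) + (8 + 1/(2*(y*y + y))) = (t + y) + (8 + 1/(2*(y**2 + y))) = (t + y) + (8 + 1/(2*(y + y**2))) = 8 + t + y + 1/(2*(y + y**2)))
122722 + C(E(-13, -5), -347) = 122722 + (1/2 - 347*(1 - 347)*(8 - 2 - 347))/((-347)*(1 - 347)) = 122722 - 1/347*(1/2 - 347*(-346)*(-341))/(-346) = 122722 - 1/347*(-1/346)*(1/2 - 40941142) = 122722 - 1/347*(-1/346)*(-81882283/2) = 122722 - 81882283/240124 = 29386615245/240124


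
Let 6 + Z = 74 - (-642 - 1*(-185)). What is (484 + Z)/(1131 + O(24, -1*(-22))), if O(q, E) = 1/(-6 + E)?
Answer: 16144/18097 ≈ 0.89208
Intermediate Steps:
Z = 525 (Z = -6 + (74 - (-642 - 1*(-185))) = -6 + (74 - (-642 + 185)) = -6 + (74 - 1*(-457)) = -6 + (74 + 457) = -6 + 531 = 525)
(484 + Z)/(1131 + O(24, -1*(-22))) = (484 + 525)/(1131 + 1/(-6 - 1*(-22))) = 1009/(1131 + 1/(-6 + 22)) = 1009/(1131 + 1/16) = 1009/(18097/16) = 1009*(16/18097) = 16144/18097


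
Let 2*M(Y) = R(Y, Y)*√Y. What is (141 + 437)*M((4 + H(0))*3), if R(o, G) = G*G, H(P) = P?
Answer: 83232*√3 ≈ 1.4416e+5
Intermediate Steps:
R(o, G) = G²
M(Y) = Y^(5/2)/2 (M(Y) = (Y²*√Y)/2 = Y^(5/2)/2)
(141 + 437)*M((4 + H(0))*3) = (141 + 437)*(((4 + 0)*3)^(5/2)/2) = 578*((4*3)^(5/2)/2) = 578*(12^(5/2)/2) = 578*((288*√3)/2) = 578*(144*√3) = 83232*√3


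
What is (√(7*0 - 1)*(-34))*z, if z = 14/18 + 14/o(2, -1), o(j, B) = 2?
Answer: -2380*I/9 ≈ -264.44*I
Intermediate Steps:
z = 70/9 (z = 14/18 + 14/2 = 14*(1/18) + 14*(½) = 7/9 + 7 = 70/9 ≈ 7.7778)
(√(7*0 - 1)*(-34))*z = (√(7*0 - 1)*(-34))*(70/9) = (√(0 - 1)*(-34))*(70/9) = (√(-1)*(-34))*(70/9) = (I*(-34))*(70/9) = -34*I*(70/9) = -2380*I/9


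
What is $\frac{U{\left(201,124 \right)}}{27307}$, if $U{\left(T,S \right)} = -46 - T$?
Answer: $- \frac{247}{27307} \approx -0.0090453$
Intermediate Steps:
$\frac{U{\left(201,124 \right)}}{27307} = \frac{-46 - 201}{27307} = \left(-46 - 201\right) \frac{1}{27307} = \left(-247\right) \frac{1}{27307} = - \frac{247}{27307}$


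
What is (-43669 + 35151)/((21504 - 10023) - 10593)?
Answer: -4259/444 ≈ -9.5923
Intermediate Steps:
(-43669 + 35151)/((21504 - 10023) - 10593) = -8518/(11481 - 10593) = -8518/888 = -8518*1/888 = -4259/444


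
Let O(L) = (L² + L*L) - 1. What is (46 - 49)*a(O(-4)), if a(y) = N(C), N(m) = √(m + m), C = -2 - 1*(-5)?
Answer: -3*√6 ≈ -7.3485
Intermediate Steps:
C = 3 (C = -2 + 5 = 3)
N(m) = √2*√m (N(m) = √(2*m) = √2*√m)
O(L) = -1 + 2*L² (O(L) = (L² + L²) - 1 = 2*L² - 1 = -1 + 2*L²)
a(y) = √6 (a(y) = √2*√3 = √6)
(46 - 49)*a(O(-4)) = (46 - 49)*√6 = -3*√6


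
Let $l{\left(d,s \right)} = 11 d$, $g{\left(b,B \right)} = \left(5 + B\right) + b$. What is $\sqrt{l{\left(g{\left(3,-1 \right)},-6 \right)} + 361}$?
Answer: $\sqrt{438} \approx 20.928$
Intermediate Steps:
$g{\left(b,B \right)} = 5 + B + b$
$\sqrt{l{\left(g{\left(3,-1 \right)},-6 \right)} + 361} = \sqrt{11 \left(5 - 1 + 3\right) + 361} = \sqrt{11 \cdot 7 + 361} = \sqrt{77 + 361} = \sqrt{438}$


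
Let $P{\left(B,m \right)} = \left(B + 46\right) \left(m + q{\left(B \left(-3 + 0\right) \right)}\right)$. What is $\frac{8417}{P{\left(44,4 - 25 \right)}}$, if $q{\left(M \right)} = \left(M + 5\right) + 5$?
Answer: $- \frac{8417}{12870} \approx -0.654$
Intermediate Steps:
$q{\left(M \right)} = 10 + M$ ($q{\left(M \right)} = \left(5 + M\right) + 5 = 10 + M$)
$P{\left(B,m \right)} = \left(46 + B\right) \left(10 + m - 3 B\right)$ ($P{\left(B,m \right)} = \left(B + 46\right) \left(m + \left(10 + B \left(-3 + 0\right)\right)\right) = \left(46 + B\right) \left(m + \left(10 + B \left(-3\right)\right)\right) = \left(46 + B\right) \left(m - \left(-10 + 3 B\right)\right) = \left(46 + B\right) \left(10 + m - 3 B\right)$)
$\frac{8417}{P{\left(44,4 - 25 \right)}} = \frac{8417}{460 - 5632 - 3 \cdot 44^{2} + 46 \left(4 - 25\right) + 44 \left(4 - 25\right)} = \frac{8417}{460 - 5632 - 5808 + 46 \left(4 - 25\right) + 44 \left(4 - 25\right)} = \frac{8417}{460 - 5632 - 5808 + 46 \left(-21\right) + 44 \left(-21\right)} = \frac{8417}{460 - 5632 - 5808 - 966 - 924} = \frac{8417}{-12870} = 8417 \left(- \frac{1}{12870}\right) = - \frac{8417}{12870}$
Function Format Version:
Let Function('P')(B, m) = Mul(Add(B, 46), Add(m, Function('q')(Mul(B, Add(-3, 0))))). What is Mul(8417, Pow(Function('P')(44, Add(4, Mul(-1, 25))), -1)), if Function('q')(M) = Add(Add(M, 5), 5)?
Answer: Rational(-8417, 12870) ≈ -0.65400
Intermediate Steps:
Function('q')(M) = Add(10, M) (Function('q')(M) = Add(Add(5, M), 5) = Add(10, M))
Function('P')(B, m) = Mul(Add(46, B), Add(10, m, Mul(-3, B))) (Function('P')(B, m) = Mul(Add(B, 46), Add(m, Add(10, Mul(B, Add(-3, 0))))) = Mul(Add(46, B), Add(m, Add(10, Mul(B, -3)))) = Mul(Add(46, B), Add(m, Add(10, Mul(-3, B)))) = Mul(Add(46, B), Add(10, m, Mul(-3, B))))
Mul(8417, Pow(Function('P')(44, Add(4, Mul(-1, 25))), -1)) = Mul(8417, Pow(Add(460, Mul(-128, 44), Mul(-3, Pow(44, 2)), Mul(46, Add(4, Mul(-1, 25))), Mul(44, Add(4, Mul(-1, 25)))), -1)) = Mul(8417, Pow(Add(460, -5632, Mul(-3, 1936), Mul(46, Add(4, -25)), Mul(44, Add(4, -25))), -1)) = Mul(8417, Pow(Add(460, -5632, -5808, Mul(46, -21), Mul(44, -21)), -1)) = Mul(8417, Pow(Add(460, -5632, -5808, -966, -924), -1)) = Mul(8417, Pow(-12870, -1)) = Mul(8417, Rational(-1, 12870)) = Rational(-8417, 12870)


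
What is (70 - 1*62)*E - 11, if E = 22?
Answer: 165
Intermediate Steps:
(70 - 1*62)*E - 11 = (70 - 1*62)*22 - 11 = (70 - 62)*22 - 11 = 8*22 - 11 = 176 - 11 = 165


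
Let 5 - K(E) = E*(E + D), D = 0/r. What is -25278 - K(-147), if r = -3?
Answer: -3674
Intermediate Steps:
D = 0 (D = 0/(-3) = 0*(-⅓) = 0)
K(E) = 5 - E² (K(E) = 5 - E*(E + 0) = 5 - E*E = 5 - E²)
-25278 - K(-147) = -25278 - (5 - 1*(-147)²) = -25278 - (5 - 1*21609) = -25278 - (5 - 21609) = -25278 - 1*(-21604) = -25278 + 21604 = -3674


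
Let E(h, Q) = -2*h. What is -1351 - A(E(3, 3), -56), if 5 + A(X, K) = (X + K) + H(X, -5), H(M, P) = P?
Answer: -1279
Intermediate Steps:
A(X, K) = -10 + K + X (A(X, K) = -5 + ((X + K) - 5) = -5 + ((K + X) - 5) = -5 + (-5 + K + X) = -10 + K + X)
-1351 - A(E(3, 3), -56) = -1351 - (-10 - 56 - 2*3) = -1351 - (-10 - 56 - 6) = -1351 - 1*(-72) = -1351 + 72 = -1279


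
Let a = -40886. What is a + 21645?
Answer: -19241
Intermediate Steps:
a + 21645 = -40886 + 21645 = -19241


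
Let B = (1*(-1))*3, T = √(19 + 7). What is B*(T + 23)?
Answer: -69 - 3*√26 ≈ -84.297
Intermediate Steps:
T = √26 ≈ 5.0990
B = -3 (B = -1*3 = -3)
B*(T + 23) = -3*(√26 + 23) = -3*(23 + √26) = -69 - 3*√26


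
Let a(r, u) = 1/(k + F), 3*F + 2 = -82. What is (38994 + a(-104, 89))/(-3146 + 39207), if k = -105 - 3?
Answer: 5303183/4904296 ≈ 1.0813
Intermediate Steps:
k = -108
F = -28 (F = -2/3 + (1/3)*(-82) = -2/3 - 82/3 = -28)
a(r, u) = -1/136 (a(r, u) = 1/(-108 - 28) = 1/(-136) = -1/136)
(38994 + a(-104, 89))/(-3146 + 39207) = (38994 - 1/136)/(-3146 + 39207) = (5303183/136)/36061 = (5303183/136)*(1/36061) = 5303183/4904296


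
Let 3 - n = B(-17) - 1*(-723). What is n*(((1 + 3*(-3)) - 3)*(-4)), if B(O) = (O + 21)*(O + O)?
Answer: -25696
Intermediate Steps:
B(O) = 2*O*(21 + O) (B(O) = (21 + O)*(2*O) = 2*O*(21 + O))
n = -584 (n = 3 - (2*(-17)*(21 - 17) - 1*(-723)) = 3 - (2*(-17)*4 + 723) = 3 - (-136 + 723) = 3 - 1*587 = 3 - 587 = -584)
n*(((1 + 3*(-3)) - 3)*(-4)) = -584*((1 + 3*(-3)) - 3)*(-4) = -584*((1 - 9) - 3)*(-4) = -584*(-8 - 3)*(-4) = -(-6424)*(-4) = -584*44 = -25696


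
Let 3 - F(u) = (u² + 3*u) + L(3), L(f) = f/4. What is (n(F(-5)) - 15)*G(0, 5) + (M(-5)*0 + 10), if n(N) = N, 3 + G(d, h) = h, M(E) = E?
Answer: -71/2 ≈ -35.500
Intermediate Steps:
L(f) = f/4 (L(f) = f*(¼) = f/4)
F(u) = 9/4 - u² - 3*u (F(u) = 3 - ((u² + 3*u) + (¼)*3) = 3 - ((u² + 3*u) + ¾) = 3 - (¾ + u² + 3*u) = 3 + (-¾ - u² - 3*u) = 9/4 - u² - 3*u)
G(d, h) = -3 + h
(n(F(-5)) - 15)*G(0, 5) + (M(-5)*0 + 10) = ((9/4 - 1*(-5)² - 3*(-5)) - 15)*(-3 + 5) + (-5*0 + 10) = ((9/4 - 1*25 + 15) - 15)*2 + (0 + 10) = ((9/4 - 25 + 15) - 15)*2 + 10 = (-31/4 - 15)*2 + 10 = -91/4*2 + 10 = -91/2 + 10 = -71/2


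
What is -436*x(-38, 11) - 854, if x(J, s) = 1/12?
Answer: -2671/3 ≈ -890.33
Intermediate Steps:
x(J, s) = 1/12
-436*x(-38, 11) - 854 = -436*1/12 - 854 = -109/3 - 854 = -2671/3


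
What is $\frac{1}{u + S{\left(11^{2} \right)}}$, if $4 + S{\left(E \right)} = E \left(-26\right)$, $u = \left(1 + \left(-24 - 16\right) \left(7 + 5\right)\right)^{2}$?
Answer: $\frac{1}{226291} \approx 4.4191 \cdot 10^{-6}$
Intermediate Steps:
$u = 229441$ ($u = \left(1 - 480\right)^{2} = \left(-479\right)^{2} = 229441$)
$S{\left(E \right)} = -4 - 26 E$ ($S{\left(E \right)} = -4 + E \left(-26\right) = -4 - 26 E$)
$\frac{1}{u + S{\left(11^{2} \right)}} = \frac{1}{229441 - \left(4 + 26 \cdot 11^{2}\right)} = \frac{1}{229441 - 3150} = \frac{1}{226291}$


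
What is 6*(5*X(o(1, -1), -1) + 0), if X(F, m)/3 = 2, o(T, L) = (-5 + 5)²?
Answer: 180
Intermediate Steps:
o(T, L) = 0 (o(T, L) = 0² = 0)
X(F, m) = 6 (X(F, m) = 3*2 = 6)
6*(5*X(o(1, -1), -1) + 0) = 6*(5*6 + 0) = 6*(30 + 0) = 6*30 = 180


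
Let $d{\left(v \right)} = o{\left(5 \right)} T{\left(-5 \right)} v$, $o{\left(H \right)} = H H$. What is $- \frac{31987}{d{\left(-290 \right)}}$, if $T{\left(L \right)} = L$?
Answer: $- \frac{1103}{1250} \approx -0.8824$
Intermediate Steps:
$o{\left(H \right)} = H^{2}$
$d{\left(v \right)} = - 125 v$ ($d{\left(v \right)} = 5^{2} \left(-5\right) v = 25 \left(-5\right) v = - 125 v$)
$- \frac{31987}{d{\left(-290 \right)}} = - \frac{31987}{\left(-125\right) \left(-290\right)} = - \frac{31987}{36250} = \left(-31987\right) \frac{1}{36250} = - \frac{1103}{1250}$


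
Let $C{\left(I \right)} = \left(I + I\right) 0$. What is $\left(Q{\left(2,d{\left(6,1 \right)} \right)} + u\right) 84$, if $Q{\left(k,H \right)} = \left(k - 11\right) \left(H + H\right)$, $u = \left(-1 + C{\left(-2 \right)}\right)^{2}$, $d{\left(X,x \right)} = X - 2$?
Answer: $-5964$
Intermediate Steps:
$C{\left(I \right)} = 0$ ($C{\left(I \right)} = 2 I 0 = 0$)
$d{\left(X,x \right)} = -2 + X$
$u = 1$ ($u = \left(-1 + 0\right)^{2} = \left(-1\right)^{2} = 1$)
$Q{\left(k,H \right)} = 2 H \left(-11 + k\right)$ ($Q{\left(k,H \right)} = \left(-11 + k\right) 2 H = 2 H \left(-11 + k\right)$)
$\left(Q{\left(2,d{\left(6,1 \right)} \right)} + u\right) 84 = \left(2 \left(-2 + 6\right) \left(-11 + 2\right) + 1\right) 84 = \left(2 \cdot 4 \left(-9\right) + 1\right) 84 = \left(-72 + 1\right) 84 = \left(-71\right) 84 = -5964$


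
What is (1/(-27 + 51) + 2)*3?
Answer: 49/8 ≈ 6.1250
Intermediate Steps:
(1/(-27 + 51) + 2)*3 = (1/24 + 2)*3 = (49/24)*3 = 49/8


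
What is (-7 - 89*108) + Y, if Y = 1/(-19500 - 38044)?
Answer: -553515737/57544 ≈ -9619.0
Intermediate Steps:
Y = -1/57544 (Y = 1/(-57544) = -1/57544 ≈ -1.7378e-5)
(-7 - 89*108) + Y = (-7 - 89*108) - 1/57544 = (-7 - 9612) - 1/57544 = -9619 - 1/57544 = -553515737/57544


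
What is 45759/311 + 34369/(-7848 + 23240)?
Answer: 715011287/4786912 ≈ 149.37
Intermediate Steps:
45759/311 + 34369/(-7848 + 23240) = 45759*(1/311) + 34369/15392 = 45759/311 + 34369*(1/15392) = 45759/311 + 34369/15392 = 715011287/4786912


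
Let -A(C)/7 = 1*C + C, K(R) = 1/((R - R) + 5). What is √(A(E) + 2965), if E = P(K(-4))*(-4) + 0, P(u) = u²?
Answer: √74181/5 ≈ 54.472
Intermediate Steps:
K(R) = ⅕ (K(R) = 1/(0 + 5) = 1/5 = ⅕)
E = -4/25 (E = (⅕)²*(-4) + 0 = (1/25)*(-4) + 0 = -4/25 + 0 = -4/25 ≈ -0.16000)
A(C) = -14*C (A(C) = -7*(1*C + C) = -7*(C + C) = -14*C)
√(A(E) + 2965) = √(-14*(-4/25) + 2965) = √(56/25 + 2965) = √(74181/25) = √74181/5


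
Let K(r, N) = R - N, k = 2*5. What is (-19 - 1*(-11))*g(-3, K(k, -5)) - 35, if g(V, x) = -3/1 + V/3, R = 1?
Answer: -3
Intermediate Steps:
k = 10
K(r, N) = 1 - N
g(V, x) = -3 + V/3 (g(V, x) = -3*1 + V*(⅓) = -3 + V/3)
(-19 - 1*(-11))*g(-3, K(k, -5)) - 35 = (-19 - 1*(-11))*(-3 + (⅓)*(-3)) - 35 = (-19 + 11)*(-3 - 1) - 35 = -8*(-4) - 35 = 32 - 35 = -3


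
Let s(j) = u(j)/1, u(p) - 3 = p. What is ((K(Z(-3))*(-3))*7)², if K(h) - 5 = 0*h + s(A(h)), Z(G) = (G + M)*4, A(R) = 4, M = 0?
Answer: 63504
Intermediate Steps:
u(p) = 3 + p
s(j) = 3 + j (s(j) = (3 + j)/1 = (3 + j)*1 = 3 + j)
Z(G) = 4*G (Z(G) = (G + 0)*4 = G*4 = 4*G)
K(h) = 12 (K(h) = 5 + (0*h + (3 + 4)) = 5 + (0 + 7) = 5 + 7 = 12)
((K(Z(-3))*(-3))*7)² = ((12*(-3))*7)² = (-36*7)² = (-252)² = 63504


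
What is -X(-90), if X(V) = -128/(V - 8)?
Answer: -64/49 ≈ -1.3061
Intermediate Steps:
X(V) = -128/(-8 + V)
-X(-90) = -(-128)/(-8 - 90) = -(-128)/(-98) = -(-128)*(-1)/98 = -1*64/49 = -64/49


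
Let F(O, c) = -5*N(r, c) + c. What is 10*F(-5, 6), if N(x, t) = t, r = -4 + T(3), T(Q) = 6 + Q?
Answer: -240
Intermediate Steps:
r = 5 (r = -4 + (6 + 3) = -4 + 9 = 5)
F(O, c) = -4*c (F(O, c) = -5*c + c = -4*c)
10*F(-5, 6) = 10*(-4*6) = 10*(-24) = -240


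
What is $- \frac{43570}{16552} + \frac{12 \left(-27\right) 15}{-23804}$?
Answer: $- \frac{119587195}{49250476} \approx -2.4281$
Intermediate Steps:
$- \frac{43570}{16552} + \frac{12 \left(-27\right) 15}{-23804} = \left(-43570\right) \frac{1}{16552} + \left(-324\right) 15 \left(- \frac{1}{23804}\right) = - \frac{21785}{8276} - - \frac{1215}{5951} = - \frac{21785}{8276} + \frac{1215}{5951} = - \frac{119587195}{49250476}$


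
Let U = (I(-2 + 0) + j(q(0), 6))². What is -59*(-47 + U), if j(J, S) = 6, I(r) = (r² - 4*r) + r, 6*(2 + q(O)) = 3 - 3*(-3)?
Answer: -12331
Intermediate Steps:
q(O) = 0 (q(O) = -2 + (3 - 3*(-3))/6 = -2 + (3 + 9)/6 = -2 + (⅙)*12 = -2 + 2 = 0)
I(r) = r² - 3*r
U = 256 (U = ((-2 + 0)*(-3 + (-2 + 0)) + 6)² = (-2*(-3 - 2) + 6)² = (-2*(-5) + 6)² = (10 + 6)² = 16² = 256)
-59*(-47 + U) = -59*(-47 + 256) = -59*209 = -12331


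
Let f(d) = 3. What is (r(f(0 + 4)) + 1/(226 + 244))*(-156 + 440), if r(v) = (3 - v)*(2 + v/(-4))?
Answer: 142/235 ≈ 0.60426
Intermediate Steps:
r(v) = (2 - v/4)*(3 - v) (r(v) = (3 - v)*(2 + v*(-1/4)) = (3 - v)*(2 - v/4) = (2 - v/4)*(3 - v))
(r(f(0 + 4)) + 1/(226 + 244))*(-156 + 440) = ((6 - 11/4*3 + (1/4)*3**2) + 1/(226 + 244))*(-156 + 440) = ((6 - 33/4 + (1/4)*9) + 1/470)*284 = ((6 - 33/4 + 9/4) + 1/470)*284 = (0 + 1/470)*284 = (1/470)*284 = 142/235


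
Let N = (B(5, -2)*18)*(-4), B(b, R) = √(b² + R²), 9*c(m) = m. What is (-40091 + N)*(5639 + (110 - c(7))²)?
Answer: -57051417368/81 - 11384384*√29/9 ≈ -7.1115e+8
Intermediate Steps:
c(m) = m/9
B(b, R) = √(R² + b²)
N = -72*√29 (N = (√((-2)² + 5²)*18)*(-4) = (√(4 + 25)*18)*(-4) = (√29*18)*(-4) = (18*√29)*(-4) = -72*√29 ≈ -387.73)
(-40091 + N)*(5639 + (110 - c(7))²) = (-40091 - 72*√29)*(5639 + (110 - 7/9)²) = (-40091 - 72*√29)*(5639 + (983/9)²) = (-40091 - 72*√29)*(5639 + 966289/81) = (-40091 - 72*√29)*(1423048/81) = -57051417368/81 - 11384384*√29/9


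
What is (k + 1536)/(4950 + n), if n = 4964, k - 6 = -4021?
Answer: -2479/9914 ≈ -0.25005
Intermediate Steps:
k = -4015 (k = 6 - 4021 = -4015)
(k + 1536)/(4950 + n) = (-4015 + 1536)/(4950 + 4964) = -2479/9914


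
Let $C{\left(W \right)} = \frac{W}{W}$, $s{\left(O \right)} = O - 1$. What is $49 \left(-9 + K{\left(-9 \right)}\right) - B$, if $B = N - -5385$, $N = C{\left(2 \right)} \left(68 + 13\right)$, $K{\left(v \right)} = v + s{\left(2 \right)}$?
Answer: $-6299$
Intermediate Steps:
$s{\left(O \right)} = -1 + O$
$C{\left(W \right)} = 1$
$K{\left(v \right)} = 1 + v$ ($K{\left(v \right)} = v + \left(-1 + 2\right) = v + 1 = 1 + v$)
$N = 81$ ($N = 1 \left(68 + 13\right) = 1 \cdot 81 = 81$)
$B = 5466$ ($B = 81 - -5385 = 81 + 5385 = 5466$)
$49 \left(-9 + K{\left(-9 \right)}\right) - B = 49 \left(-9 + \left(1 - 9\right)\right) - 5466 = 49 \left(-9 - 8\right) - 5466 = 49 \left(-17\right) - 5466 = -833 - 5466 = -6299$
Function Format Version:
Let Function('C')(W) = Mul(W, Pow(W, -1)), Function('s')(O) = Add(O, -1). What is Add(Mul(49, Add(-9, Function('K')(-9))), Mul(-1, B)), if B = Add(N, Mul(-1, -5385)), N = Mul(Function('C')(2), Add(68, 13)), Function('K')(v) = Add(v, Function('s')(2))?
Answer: -6299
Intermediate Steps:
Function('s')(O) = Add(-1, O)
Function('C')(W) = 1
Function('K')(v) = Add(1, v) (Function('K')(v) = Add(v, Add(-1, 2)) = Add(v, 1) = Add(1, v))
N = 81 (N = Mul(1, Add(68, 13)) = Mul(1, 81) = 81)
B = 5466 (B = Add(81, Mul(-1, -5385)) = Add(81, 5385) = 5466)
Add(Mul(49, Add(-9, Function('K')(-9))), Mul(-1, B)) = Add(Mul(49, Add(-9, Add(1, -9))), Mul(-1, 5466)) = Add(Mul(49, Add(-9, -8)), -5466) = Add(Mul(49, -17), -5466) = Add(-833, -5466) = -6299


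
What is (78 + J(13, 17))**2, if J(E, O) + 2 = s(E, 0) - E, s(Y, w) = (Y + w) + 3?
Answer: 6241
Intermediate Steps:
s(Y, w) = 3 + Y + w
J(E, O) = 1 (J(E, O) = -2 + ((3 + E + 0) - E) = -2 + ((3 + E) - E) = -2 + 3 = 1)
(78 + J(13, 17))**2 = (78 + 1)**2 = 79**2 = 6241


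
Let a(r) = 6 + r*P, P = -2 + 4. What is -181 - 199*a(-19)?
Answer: 6187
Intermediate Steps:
P = 2
a(r) = 6 + 2*r (a(r) = 6 + r*2 = 6 + 2*r)
-181 - 199*a(-19) = -181 - 199*(6 + 2*(-19)) = -181 - 199*(6 - 38) = -181 - 199*(-32) = -181 + 6368 = 6187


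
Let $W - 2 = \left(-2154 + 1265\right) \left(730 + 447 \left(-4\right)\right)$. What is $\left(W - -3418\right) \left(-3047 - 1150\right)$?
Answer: $-3961892454$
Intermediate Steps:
$W = 940564$ ($W = 2 + \left(-2154 + 1265\right) \left(730 + 447 \left(-4\right)\right) = 2 - 889 \left(730 - 1788\right) = 2 - -940562 = 2 + 940562 = 940564$)
$\left(W - -3418\right) \left(-3047 - 1150\right) = \left(940564 - -3418\right) \left(-3047 - 1150\right) = \left(940564 + 3418\right) \left(-4197\right) = 943982 \left(-4197\right) = -3961892454$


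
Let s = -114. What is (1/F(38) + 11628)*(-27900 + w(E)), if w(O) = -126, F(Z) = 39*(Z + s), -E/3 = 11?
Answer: -160987841361/494 ≈ -3.2589e+8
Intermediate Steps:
E = -33 (E = -3*11 = -33)
F(Z) = -4446 + 39*Z (F(Z) = 39*(Z - 114) = 39*(-114 + Z) = -4446 + 39*Z)
(1/F(38) + 11628)*(-27900 + w(E)) = (1/(-4446 + 39*38) + 11628)*(-27900 - 126) = (1/(-4446 + 1482) + 11628)*(-28026) = (1/(-2964) + 11628)*(-28026) = (-1/2964 + 11628)*(-28026) = (34465391/2964)*(-28026) = -160987841361/494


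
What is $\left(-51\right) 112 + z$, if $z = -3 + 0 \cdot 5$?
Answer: $-5715$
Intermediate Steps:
$z = -3$ ($z = -3 + 0 = -3$)
$\left(-51\right) 112 + z = \left(-51\right) 112 - 3 = -5712 - 3 = -5715$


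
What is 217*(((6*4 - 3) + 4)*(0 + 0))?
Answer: 0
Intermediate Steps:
217*(((6*4 - 3) + 4)*(0 + 0)) = 217*(((24 - 3) + 4)*0) = 217*((21 + 4)*0) = 217*(25*0) = 217*0 = 0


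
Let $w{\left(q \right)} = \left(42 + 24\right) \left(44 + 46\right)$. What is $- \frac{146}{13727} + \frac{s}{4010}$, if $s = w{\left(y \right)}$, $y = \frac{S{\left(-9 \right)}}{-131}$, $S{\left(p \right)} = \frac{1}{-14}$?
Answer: $\frac{8095292}{5504527} \approx 1.4707$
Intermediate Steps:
$S{\left(p \right)} = - \frac{1}{14}$
$y = \frac{1}{1834}$ ($y = - \frac{1}{14 \left(-131\right)} = \left(- \frac{1}{14}\right) \left(- \frac{1}{131}\right) = \frac{1}{1834} \approx 0.00054526$)
$w{\left(q \right)} = 5940$ ($w{\left(q \right)} = 66 \cdot 90 = 5940$)
$s = 5940$
$- \frac{146}{13727} + \frac{s}{4010} = - \frac{146}{13727} + \frac{5940}{4010} = \left(-146\right) \frac{1}{13727} + 5940 \cdot \frac{1}{4010} = - \frac{146}{13727} + \frac{594}{401} = \frac{8095292}{5504527}$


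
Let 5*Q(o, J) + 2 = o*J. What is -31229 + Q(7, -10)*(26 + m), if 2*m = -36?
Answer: -156721/5 ≈ -31344.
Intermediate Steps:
Q(o, J) = -⅖ + J*o/5 (Q(o, J) = -⅖ + (o*J)/5 = -⅖ + (J*o)/5 = -⅖ + J*o/5)
m = -18 (m = (½)*(-36) = -18)
-31229 + Q(7, -10)*(26 + m) = -31229 + (-⅖ + (⅕)*(-10)*7)*(26 - 18) = -31229 + (-⅖ - 14)*8 = -31229 - 72/5*8 = -31229 - 576/5 = -156721/5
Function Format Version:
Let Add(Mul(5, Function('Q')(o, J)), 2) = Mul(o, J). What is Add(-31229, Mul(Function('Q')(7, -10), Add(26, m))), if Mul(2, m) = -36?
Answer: Rational(-156721, 5) ≈ -31344.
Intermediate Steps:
Function('Q')(o, J) = Add(Rational(-2, 5), Mul(Rational(1, 5), J, o)) (Function('Q')(o, J) = Add(Rational(-2, 5), Mul(Rational(1, 5), Mul(o, J))) = Add(Rational(-2, 5), Mul(Rational(1, 5), Mul(J, o))) = Add(Rational(-2, 5), Mul(Rational(1, 5), J, o)))
m = -18 (m = Mul(Rational(1, 2), -36) = -18)
Add(-31229, Mul(Function('Q')(7, -10), Add(26, m))) = Add(-31229, Mul(Add(Rational(-2, 5), Mul(Rational(1, 5), -10, 7)), Add(26, -18))) = Add(-31229, Mul(Add(Rational(-2, 5), -14), 8)) = Add(-31229, Mul(Rational(-72, 5), 8)) = Add(-31229, Rational(-576, 5)) = Rational(-156721, 5)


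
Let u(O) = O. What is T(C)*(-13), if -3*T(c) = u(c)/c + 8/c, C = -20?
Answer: 13/5 ≈ 2.6000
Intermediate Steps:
T(c) = -1/3 - 8/(3*c) (T(c) = -(c/c + 8/c)/3 = -(1 + 8/c)/3 = -1/3 - 8/(3*c))
T(C)*(-13) = ((1/3)*(-8 - 1*(-20))/(-20))*(-13) = ((1/3)*(-1/20)*(-8 + 20))*(-13) = ((1/3)*(-1/20)*12)*(-13) = -1/5*(-13) = 13/5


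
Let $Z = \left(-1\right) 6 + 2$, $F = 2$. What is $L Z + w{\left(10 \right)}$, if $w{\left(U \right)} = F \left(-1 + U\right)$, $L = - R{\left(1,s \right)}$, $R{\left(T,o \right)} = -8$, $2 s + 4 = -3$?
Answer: $-14$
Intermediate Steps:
$s = - \frac{7}{2}$ ($s = -2 + \frac{1}{2} \left(-3\right) = -2 - \frac{3}{2} = - \frac{7}{2} \approx -3.5$)
$Z = -4$ ($Z = -6 + 2 = -4$)
$L = 8$ ($L = \left(-1\right) \left(-8\right) = 8$)
$w{\left(U \right)} = -2 + 2 U$ ($w{\left(U \right)} = 2 \left(-1 + U\right) = -2 + 2 U$)
$L Z + w{\left(10 \right)} = 8 \left(-4\right) + \left(-2 + 2 \cdot 10\right) = -32 + \left(-2 + 20\right) = -32 + 18 = -14$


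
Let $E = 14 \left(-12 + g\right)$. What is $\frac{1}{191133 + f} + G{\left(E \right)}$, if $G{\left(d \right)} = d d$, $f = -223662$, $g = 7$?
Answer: $\frac{159392099}{32529} \approx 4900.0$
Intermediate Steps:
$E = -70$ ($E = 14 \left(-12 + 7\right) = 14 \left(-5\right) = -70$)
$G{\left(d \right)} = d^{2}$
$\frac{1}{191133 + f} + G{\left(E \right)} = \frac{1}{191133 - 223662} + \left(-70\right)^{2} = \frac{1}{-32529} + 4900 = - \frac{1}{32529} + 4900 = \frac{159392099}{32529}$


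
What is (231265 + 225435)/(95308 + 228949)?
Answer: 100/71 ≈ 1.4085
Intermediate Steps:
(231265 + 225435)/(95308 + 228949) = 456700/324257 = 456700*(1/324257) = 100/71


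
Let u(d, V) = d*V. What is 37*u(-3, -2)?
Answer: 222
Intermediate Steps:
u(d, V) = V*d
37*u(-3, -2) = 37*(-2*(-3)) = 37*6 = 222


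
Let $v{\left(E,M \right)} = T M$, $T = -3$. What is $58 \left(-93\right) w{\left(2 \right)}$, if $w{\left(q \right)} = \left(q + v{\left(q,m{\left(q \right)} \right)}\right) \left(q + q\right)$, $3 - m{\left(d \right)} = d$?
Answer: $21576$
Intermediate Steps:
$m{\left(d \right)} = 3 - d$
$v{\left(E,M \right)} = - 3 M$
$w{\left(q \right)} = 2 q \left(-9 + 4 q\right)$ ($w{\left(q \right)} = \left(q - 3 \left(3 - q\right)\right) \left(q + q\right) = \left(q + \left(-9 + 3 q\right)\right) 2 q = \left(-9 + 4 q\right) 2 q = 2 q \left(-9 + 4 q\right)$)
$58 \left(-93\right) w{\left(2 \right)} = 58 \left(-93\right) 2 \cdot 2 \left(-9 + 4 \cdot 2\right) = - 5394 \cdot 2 \cdot 2 \left(-9 + 8\right) = - 5394 \cdot 2 \cdot 2 \left(-1\right) = \left(-5394\right) \left(-4\right) = 21576$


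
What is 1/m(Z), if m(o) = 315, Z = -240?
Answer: 1/315 ≈ 0.0031746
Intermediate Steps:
1/m(Z) = 1/315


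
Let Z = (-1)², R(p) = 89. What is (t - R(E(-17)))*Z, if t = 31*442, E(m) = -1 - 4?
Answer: 13613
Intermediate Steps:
E(m) = -5
t = 13702
Z = 1
(t - R(E(-17)))*Z = (13702 - 1*89)*1 = (13702 - 89)*1 = 13613*1 = 13613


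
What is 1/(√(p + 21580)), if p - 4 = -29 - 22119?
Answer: -I*√141/282 ≈ -0.042108*I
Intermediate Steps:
p = -22144 (p = 4 + (-29 - 22119) = 4 - 22148 = -22144)
1/(√(p + 21580)) = 1/(√(-22144 + 21580)) = 1/(√(-564)) = 1/(2*I*√141) = -I*√141/282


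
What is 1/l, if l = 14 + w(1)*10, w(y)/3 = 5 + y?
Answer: 1/194 ≈ 0.0051546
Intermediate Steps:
w(y) = 15 + 3*y (w(y) = 3*(5 + y) = 15 + 3*y)
l = 194 (l = 14 + (15 + 3*1)*10 = 14 + (15 + 3)*10 = 14 + 18*10 = 14 + 180 = 194)
1/l = 1/194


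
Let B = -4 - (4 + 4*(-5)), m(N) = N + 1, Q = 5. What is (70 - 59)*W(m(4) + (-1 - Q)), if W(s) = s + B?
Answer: 121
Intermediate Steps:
m(N) = 1 + N
B = 12 (B = -4 - (4 - 20) = -4 - 1*(-16) = -4 + 16 = 12)
W(s) = 12 + s (W(s) = s + 12 = 12 + s)
(70 - 59)*W(m(4) + (-1 - Q)) = (70 - 59)*(12 + ((1 + 4) + (-1 - 1*5))) = 11*(12 + (5 + (-1 - 5))) = 11*(12 + (5 - 6)) = 11*(12 - 1) = 11*11 = 121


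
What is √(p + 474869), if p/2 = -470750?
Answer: I*√466631 ≈ 683.1*I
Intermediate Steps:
p = -941500 (p = 2*(-470750) = -941500)
√(p + 474869) = √(-941500 + 474869) = √(-466631) = I*√466631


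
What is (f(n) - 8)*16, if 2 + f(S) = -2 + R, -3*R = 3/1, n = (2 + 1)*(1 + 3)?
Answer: -208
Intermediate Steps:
n = 12 (n = 3*4 = 12)
R = -1 (R = -1/1 = -1 ≈ -1.0000)
f(S) = -5 (f(S) = -2 + (-2 - 1) = -2 - 3 = -5)
(f(n) - 8)*16 = (-5 - 8)*16 = -13*16 = -208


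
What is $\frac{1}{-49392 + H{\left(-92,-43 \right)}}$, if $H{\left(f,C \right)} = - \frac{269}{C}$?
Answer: $- \frac{43}{2123587} \approx -2.0249 \cdot 10^{-5}$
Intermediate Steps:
$\frac{1}{-49392 + H{\left(-92,-43 \right)}} = \frac{1}{-49392 - \frac{269}{-43}} = \frac{1}{-49392 - - \frac{269}{43}} = \frac{1}{-49392 + \frac{269}{43}} = \frac{1}{- \frac{2123587}{43}} = - \frac{43}{2123587}$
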